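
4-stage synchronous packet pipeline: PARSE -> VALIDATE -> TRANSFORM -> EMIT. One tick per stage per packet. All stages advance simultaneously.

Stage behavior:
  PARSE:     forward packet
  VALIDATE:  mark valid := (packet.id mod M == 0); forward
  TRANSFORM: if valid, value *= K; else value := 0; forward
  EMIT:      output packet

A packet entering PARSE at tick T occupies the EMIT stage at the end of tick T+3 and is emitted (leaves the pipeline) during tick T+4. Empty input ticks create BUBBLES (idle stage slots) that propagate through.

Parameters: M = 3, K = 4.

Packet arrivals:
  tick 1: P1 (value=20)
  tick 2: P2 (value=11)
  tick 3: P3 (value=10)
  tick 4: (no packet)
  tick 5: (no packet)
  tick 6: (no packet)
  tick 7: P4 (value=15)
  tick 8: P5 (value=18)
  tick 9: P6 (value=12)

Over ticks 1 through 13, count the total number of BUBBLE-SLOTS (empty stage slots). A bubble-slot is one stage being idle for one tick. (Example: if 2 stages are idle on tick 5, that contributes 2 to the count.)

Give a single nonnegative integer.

Answer: 28

Derivation:
Tick 1: [PARSE:P1(v=20,ok=F), VALIDATE:-, TRANSFORM:-, EMIT:-] out:-; bubbles=3
Tick 2: [PARSE:P2(v=11,ok=F), VALIDATE:P1(v=20,ok=F), TRANSFORM:-, EMIT:-] out:-; bubbles=2
Tick 3: [PARSE:P3(v=10,ok=F), VALIDATE:P2(v=11,ok=F), TRANSFORM:P1(v=0,ok=F), EMIT:-] out:-; bubbles=1
Tick 4: [PARSE:-, VALIDATE:P3(v=10,ok=T), TRANSFORM:P2(v=0,ok=F), EMIT:P1(v=0,ok=F)] out:-; bubbles=1
Tick 5: [PARSE:-, VALIDATE:-, TRANSFORM:P3(v=40,ok=T), EMIT:P2(v=0,ok=F)] out:P1(v=0); bubbles=2
Tick 6: [PARSE:-, VALIDATE:-, TRANSFORM:-, EMIT:P3(v=40,ok=T)] out:P2(v=0); bubbles=3
Tick 7: [PARSE:P4(v=15,ok=F), VALIDATE:-, TRANSFORM:-, EMIT:-] out:P3(v=40); bubbles=3
Tick 8: [PARSE:P5(v=18,ok=F), VALIDATE:P4(v=15,ok=F), TRANSFORM:-, EMIT:-] out:-; bubbles=2
Tick 9: [PARSE:P6(v=12,ok=F), VALIDATE:P5(v=18,ok=F), TRANSFORM:P4(v=0,ok=F), EMIT:-] out:-; bubbles=1
Tick 10: [PARSE:-, VALIDATE:P6(v=12,ok=T), TRANSFORM:P5(v=0,ok=F), EMIT:P4(v=0,ok=F)] out:-; bubbles=1
Tick 11: [PARSE:-, VALIDATE:-, TRANSFORM:P6(v=48,ok=T), EMIT:P5(v=0,ok=F)] out:P4(v=0); bubbles=2
Tick 12: [PARSE:-, VALIDATE:-, TRANSFORM:-, EMIT:P6(v=48,ok=T)] out:P5(v=0); bubbles=3
Tick 13: [PARSE:-, VALIDATE:-, TRANSFORM:-, EMIT:-] out:P6(v=48); bubbles=4
Total bubble-slots: 28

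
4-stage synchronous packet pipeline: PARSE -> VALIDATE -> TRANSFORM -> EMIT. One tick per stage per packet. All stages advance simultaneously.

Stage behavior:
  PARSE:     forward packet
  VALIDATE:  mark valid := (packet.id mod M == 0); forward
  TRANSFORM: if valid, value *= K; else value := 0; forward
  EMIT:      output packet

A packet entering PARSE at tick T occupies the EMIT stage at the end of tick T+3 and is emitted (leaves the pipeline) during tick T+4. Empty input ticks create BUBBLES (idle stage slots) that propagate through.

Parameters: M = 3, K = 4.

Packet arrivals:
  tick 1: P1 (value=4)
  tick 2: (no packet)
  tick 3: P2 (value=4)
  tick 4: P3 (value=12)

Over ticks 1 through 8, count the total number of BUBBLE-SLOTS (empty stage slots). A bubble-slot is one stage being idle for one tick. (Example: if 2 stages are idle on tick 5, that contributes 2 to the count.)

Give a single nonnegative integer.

Answer: 20

Derivation:
Tick 1: [PARSE:P1(v=4,ok=F), VALIDATE:-, TRANSFORM:-, EMIT:-] out:-; bubbles=3
Tick 2: [PARSE:-, VALIDATE:P1(v=4,ok=F), TRANSFORM:-, EMIT:-] out:-; bubbles=3
Tick 3: [PARSE:P2(v=4,ok=F), VALIDATE:-, TRANSFORM:P1(v=0,ok=F), EMIT:-] out:-; bubbles=2
Tick 4: [PARSE:P3(v=12,ok=F), VALIDATE:P2(v=4,ok=F), TRANSFORM:-, EMIT:P1(v=0,ok=F)] out:-; bubbles=1
Tick 5: [PARSE:-, VALIDATE:P3(v=12,ok=T), TRANSFORM:P2(v=0,ok=F), EMIT:-] out:P1(v=0); bubbles=2
Tick 6: [PARSE:-, VALIDATE:-, TRANSFORM:P3(v=48,ok=T), EMIT:P2(v=0,ok=F)] out:-; bubbles=2
Tick 7: [PARSE:-, VALIDATE:-, TRANSFORM:-, EMIT:P3(v=48,ok=T)] out:P2(v=0); bubbles=3
Tick 8: [PARSE:-, VALIDATE:-, TRANSFORM:-, EMIT:-] out:P3(v=48); bubbles=4
Total bubble-slots: 20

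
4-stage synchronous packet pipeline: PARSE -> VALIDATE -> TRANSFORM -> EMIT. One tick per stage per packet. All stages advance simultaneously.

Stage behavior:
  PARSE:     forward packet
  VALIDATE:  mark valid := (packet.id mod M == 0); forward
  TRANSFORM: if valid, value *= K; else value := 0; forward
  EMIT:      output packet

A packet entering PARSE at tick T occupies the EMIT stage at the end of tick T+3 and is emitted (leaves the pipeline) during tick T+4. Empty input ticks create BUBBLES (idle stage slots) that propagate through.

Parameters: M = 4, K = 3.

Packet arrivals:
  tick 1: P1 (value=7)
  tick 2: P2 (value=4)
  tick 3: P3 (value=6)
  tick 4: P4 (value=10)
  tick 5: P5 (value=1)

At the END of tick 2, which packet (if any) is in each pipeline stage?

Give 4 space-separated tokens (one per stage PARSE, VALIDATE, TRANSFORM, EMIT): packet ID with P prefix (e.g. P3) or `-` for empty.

Answer: P2 P1 - -

Derivation:
Tick 1: [PARSE:P1(v=7,ok=F), VALIDATE:-, TRANSFORM:-, EMIT:-] out:-; in:P1
Tick 2: [PARSE:P2(v=4,ok=F), VALIDATE:P1(v=7,ok=F), TRANSFORM:-, EMIT:-] out:-; in:P2
At end of tick 2: ['P2', 'P1', '-', '-']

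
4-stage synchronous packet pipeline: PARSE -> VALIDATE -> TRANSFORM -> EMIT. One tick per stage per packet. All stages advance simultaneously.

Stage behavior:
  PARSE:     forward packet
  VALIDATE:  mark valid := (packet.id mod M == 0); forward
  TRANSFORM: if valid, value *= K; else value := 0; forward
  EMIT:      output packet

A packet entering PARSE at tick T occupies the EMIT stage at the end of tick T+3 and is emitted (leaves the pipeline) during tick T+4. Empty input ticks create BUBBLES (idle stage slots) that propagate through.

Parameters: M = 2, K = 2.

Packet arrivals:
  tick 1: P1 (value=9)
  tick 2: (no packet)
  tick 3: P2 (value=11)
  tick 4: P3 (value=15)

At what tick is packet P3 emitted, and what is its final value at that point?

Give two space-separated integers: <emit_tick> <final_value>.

Tick 1: [PARSE:P1(v=9,ok=F), VALIDATE:-, TRANSFORM:-, EMIT:-] out:-; in:P1
Tick 2: [PARSE:-, VALIDATE:P1(v=9,ok=F), TRANSFORM:-, EMIT:-] out:-; in:-
Tick 3: [PARSE:P2(v=11,ok=F), VALIDATE:-, TRANSFORM:P1(v=0,ok=F), EMIT:-] out:-; in:P2
Tick 4: [PARSE:P3(v=15,ok=F), VALIDATE:P2(v=11,ok=T), TRANSFORM:-, EMIT:P1(v=0,ok=F)] out:-; in:P3
Tick 5: [PARSE:-, VALIDATE:P3(v=15,ok=F), TRANSFORM:P2(v=22,ok=T), EMIT:-] out:P1(v=0); in:-
Tick 6: [PARSE:-, VALIDATE:-, TRANSFORM:P3(v=0,ok=F), EMIT:P2(v=22,ok=T)] out:-; in:-
Tick 7: [PARSE:-, VALIDATE:-, TRANSFORM:-, EMIT:P3(v=0,ok=F)] out:P2(v=22); in:-
Tick 8: [PARSE:-, VALIDATE:-, TRANSFORM:-, EMIT:-] out:P3(v=0); in:-
P3: arrives tick 4, valid=False (id=3, id%2=1), emit tick 8, final value 0

Answer: 8 0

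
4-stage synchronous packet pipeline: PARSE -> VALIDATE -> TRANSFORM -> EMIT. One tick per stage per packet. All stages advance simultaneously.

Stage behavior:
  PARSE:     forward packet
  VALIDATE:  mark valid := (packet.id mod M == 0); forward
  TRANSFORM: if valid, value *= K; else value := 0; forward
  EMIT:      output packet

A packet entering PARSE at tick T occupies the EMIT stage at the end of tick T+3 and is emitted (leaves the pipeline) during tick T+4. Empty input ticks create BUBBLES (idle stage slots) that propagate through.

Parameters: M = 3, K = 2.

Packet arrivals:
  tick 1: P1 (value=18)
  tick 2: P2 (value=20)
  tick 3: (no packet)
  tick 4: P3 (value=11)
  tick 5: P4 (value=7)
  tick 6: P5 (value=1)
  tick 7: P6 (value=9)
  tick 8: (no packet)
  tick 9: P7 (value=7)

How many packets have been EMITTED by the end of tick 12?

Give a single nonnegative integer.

Tick 1: [PARSE:P1(v=18,ok=F), VALIDATE:-, TRANSFORM:-, EMIT:-] out:-; in:P1
Tick 2: [PARSE:P2(v=20,ok=F), VALIDATE:P1(v=18,ok=F), TRANSFORM:-, EMIT:-] out:-; in:P2
Tick 3: [PARSE:-, VALIDATE:P2(v=20,ok=F), TRANSFORM:P1(v=0,ok=F), EMIT:-] out:-; in:-
Tick 4: [PARSE:P3(v=11,ok=F), VALIDATE:-, TRANSFORM:P2(v=0,ok=F), EMIT:P1(v=0,ok=F)] out:-; in:P3
Tick 5: [PARSE:P4(v=7,ok=F), VALIDATE:P3(v=11,ok=T), TRANSFORM:-, EMIT:P2(v=0,ok=F)] out:P1(v=0); in:P4
Tick 6: [PARSE:P5(v=1,ok=F), VALIDATE:P4(v=7,ok=F), TRANSFORM:P3(v=22,ok=T), EMIT:-] out:P2(v=0); in:P5
Tick 7: [PARSE:P6(v=9,ok=F), VALIDATE:P5(v=1,ok=F), TRANSFORM:P4(v=0,ok=F), EMIT:P3(v=22,ok=T)] out:-; in:P6
Tick 8: [PARSE:-, VALIDATE:P6(v=9,ok=T), TRANSFORM:P5(v=0,ok=F), EMIT:P4(v=0,ok=F)] out:P3(v=22); in:-
Tick 9: [PARSE:P7(v=7,ok=F), VALIDATE:-, TRANSFORM:P6(v=18,ok=T), EMIT:P5(v=0,ok=F)] out:P4(v=0); in:P7
Tick 10: [PARSE:-, VALIDATE:P7(v=7,ok=F), TRANSFORM:-, EMIT:P6(v=18,ok=T)] out:P5(v=0); in:-
Tick 11: [PARSE:-, VALIDATE:-, TRANSFORM:P7(v=0,ok=F), EMIT:-] out:P6(v=18); in:-
Tick 12: [PARSE:-, VALIDATE:-, TRANSFORM:-, EMIT:P7(v=0,ok=F)] out:-; in:-
Emitted by tick 12: ['P1', 'P2', 'P3', 'P4', 'P5', 'P6']

Answer: 6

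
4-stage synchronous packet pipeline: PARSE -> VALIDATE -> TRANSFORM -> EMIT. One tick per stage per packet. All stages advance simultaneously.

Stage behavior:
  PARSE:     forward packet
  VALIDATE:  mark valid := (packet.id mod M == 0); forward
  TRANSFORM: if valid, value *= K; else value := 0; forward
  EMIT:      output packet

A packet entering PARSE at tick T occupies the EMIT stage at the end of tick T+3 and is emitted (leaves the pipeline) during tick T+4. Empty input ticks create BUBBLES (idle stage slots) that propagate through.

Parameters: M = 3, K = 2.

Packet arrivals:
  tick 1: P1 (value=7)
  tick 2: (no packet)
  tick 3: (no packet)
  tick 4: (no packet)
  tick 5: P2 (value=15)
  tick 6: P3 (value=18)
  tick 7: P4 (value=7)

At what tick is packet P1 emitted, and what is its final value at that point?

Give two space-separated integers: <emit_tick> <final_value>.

Tick 1: [PARSE:P1(v=7,ok=F), VALIDATE:-, TRANSFORM:-, EMIT:-] out:-; in:P1
Tick 2: [PARSE:-, VALIDATE:P1(v=7,ok=F), TRANSFORM:-, EMIT:-] out:-; in:-
Tick 3: [PARSE:-, VALIDATE:-, TRANSFORM:P1(v=0,ok=F), EMIT:-] out:-; in:-
Tick 4: [PARSE:-, VALIDATE:-, TRANSFORM:-, EMIT:P1(v=0,ok=F)] out:-; in:-
Tick 5: [PARSE:P2(v=15,ok=F), VALIDATE:-, TRANSFORM:-, EMIT:-] out:P1(v=0); in:P2
Tick 6: [PARSE:P3(v=18,ok=F), VALIDATE:P2(v=15,ok=F), TRANSFORM:-, EMIT:-] out:-; in:P3
Tick 7: [PARSE:P4(v=7,ok=F), VALIDATE:P3(v=18,ok=T), TRANSFORM:P2(v=0,ok=F), EMIT:-] out:-; in:P4
Tick 8: [PARSE:-, VALIDATE:P4(v=7,ok=F), TRANSFORM:P3(v=36,ok=T), EMIT:P2(v=0,ok=F)] out:-; in:-
Tick 9: [PARSE:-, VALIDATE:-, TRANSFORM:P4(v=0,ok=F), EMIT:P3(v=36,ok=T)] out:P2(v=0); in:-
Tick 10: [PARSE:-, VALIDATE:-, TRANSFORM:-, EMIT:P4(v=0,ok=F)] out:P3(v=36); in:-
Tick 11: [PARSE:-, VALIDATE:-, TRANSFORM:-, EMIT:-] out:P4(v=0); in:-
P1: arrives tick 1, valid=False (id=1, id%3=1), emit tick 5, final value 0

Answer: 5 0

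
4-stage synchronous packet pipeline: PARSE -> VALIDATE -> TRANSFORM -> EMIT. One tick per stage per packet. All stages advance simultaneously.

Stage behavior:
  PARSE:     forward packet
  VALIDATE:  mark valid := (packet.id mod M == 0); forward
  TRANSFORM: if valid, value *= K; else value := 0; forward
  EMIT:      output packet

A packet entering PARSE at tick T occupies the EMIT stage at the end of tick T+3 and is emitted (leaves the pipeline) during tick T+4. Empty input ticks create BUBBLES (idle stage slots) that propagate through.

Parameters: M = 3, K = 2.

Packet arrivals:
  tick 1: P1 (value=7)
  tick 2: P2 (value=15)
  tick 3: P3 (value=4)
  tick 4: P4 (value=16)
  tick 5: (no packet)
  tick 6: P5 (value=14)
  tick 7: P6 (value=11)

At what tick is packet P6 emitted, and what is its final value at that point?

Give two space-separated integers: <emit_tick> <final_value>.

Answer: 11 22

Derivation:
Tick 1: [PARSE:P1(v=7,ok=F), VALIDATE:-, TRANSFORM:-, EMIT:-] out:-; in:P1
Tick 2: [PARSE:P2(v=15,ok=F), VALIDATE:P1(v=7,ok=F), TRANSFORM:-, EMIT:-] out:-; in:P2
Tick 3: [PARSE:P3(v=4,ok=F), VALIDATE:P2(v=15,ok=F), TRANSFORM:P1(v=0,ok=F), EMIT:-] out:-; in:P3
Tick 4: [PARSE:P4(v=16,ok=F), VALIDATE:P3(v=4,ok=T), TRANSFORM:P2(v=0,ok=F), EMIT:P1(v=0,ok=F)] out:-; in:P4
Tick 5: [PARSE:-, VALIDATE:P4(v=16,ok=F), TRANSFORM:P3(v=8,ok=T), EMIT:P2(v=0,ok=F)] out:P1(v=0); in:-
Tick 6: [PARSE:P5(v=14,ok=F), VALIDATE:-, TRANSFORM:P4(v=0,ok=F), EMIT:P3(v=8,ok=T)] out:P2(v=0); in:P5
Tick 7: [PARSE:P6(v=11,ok=F), VALIDATE:P5(v=14,ok=F), TRANSFORM:-, EMIT:P4(v=0,ok=F)] out:P3(v=8); in:P6
Tick 8: [PARSE:-, VALIDATE:P6(v=11,ok=T), TRANSFORM:P5(v=0,ok=F), EMIT:-] out:P4(v=0); in:-
Tick 9: [PARSE:-, VALIDATE:-, TRANSFORM:P6(v=22,ok=T), EMIT:P5(v=0,ok=F)] out:-; in:-
Tick 10: [PARSE:-, VALIDATE:-, TRANSFORM:-, EMIT:P6(v=22,ok=T)] out:P5(v=0); in:-
Tick 11: [PARSE:-, VALIDATE:-, TRANSFORM:-, EMIT:-] out:P6(v=22); in:-
P6: arrives tick 7, valid=True (id=6, id%3=0), emit tick 11, final value 22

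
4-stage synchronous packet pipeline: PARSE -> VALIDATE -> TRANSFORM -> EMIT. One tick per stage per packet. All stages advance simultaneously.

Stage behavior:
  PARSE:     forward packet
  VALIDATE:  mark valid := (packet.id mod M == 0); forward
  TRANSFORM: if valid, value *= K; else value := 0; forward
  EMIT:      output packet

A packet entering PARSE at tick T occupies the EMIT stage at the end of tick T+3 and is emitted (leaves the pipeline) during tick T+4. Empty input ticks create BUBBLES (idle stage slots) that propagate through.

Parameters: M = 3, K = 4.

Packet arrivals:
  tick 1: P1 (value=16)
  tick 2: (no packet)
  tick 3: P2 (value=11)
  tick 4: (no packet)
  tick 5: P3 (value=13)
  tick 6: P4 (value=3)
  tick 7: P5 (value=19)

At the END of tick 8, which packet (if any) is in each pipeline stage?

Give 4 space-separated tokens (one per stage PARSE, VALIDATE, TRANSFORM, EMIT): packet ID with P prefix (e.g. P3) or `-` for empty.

Tick 1: [PARSE:P1(v=16,ok=F), VALIDATE:-, TRANSFORM:-, EMIT:-] out:-; in:P1
Tick 2: [PARSE:-, VALIDATE:P1(v=16,ok=F), TRANSFORM:-, EMIT:-] out:-; in:-
Tick 3: [PARSE:P2(v=11,ok=F), VALIDATE:-, TRANSFORM:P1(v=0,ok=F), EMIT:-] out:-; in:P2
Tick 4: [PARSE:-, VALIDATE:P2(v=11,ok=F), TRANSFORM:-, EMIT:P1(v=0,ok=F)] out:-; in:-
Tick 5: [PARSE:P3(v=13,ok=F), VALIDATE:-, TRANSFORM:P2(v=0,ok=F), EMIT:-] out:P1(v=0); in:P3
Tick 6: [PARSE:P4(v=3,ok=F), VALIDATE:P3(v=13,ok=T), TRANSFORM:-, EMIT:P2(v=0,ok=F)] out:-; in:P4
Tick 7: [PARSE:P5(v=19,ok=F), VALIDATE:P4(v=3,ok=F), TRANSFORM:P3(v=52,ok=T), EMIT:-] out:P2(v=0); in:P5
Tick 8: [PARSE:-, VALIDATE:P5(v=19,ok=F), TRANSFORM:P4(v=0,ok=F), EMIT:P3(v=52,ok=T)] out:-; in:-
At end of tick 8: ['-', 'P5', 'P4', 'P3']

Answer: - P5 P4 P3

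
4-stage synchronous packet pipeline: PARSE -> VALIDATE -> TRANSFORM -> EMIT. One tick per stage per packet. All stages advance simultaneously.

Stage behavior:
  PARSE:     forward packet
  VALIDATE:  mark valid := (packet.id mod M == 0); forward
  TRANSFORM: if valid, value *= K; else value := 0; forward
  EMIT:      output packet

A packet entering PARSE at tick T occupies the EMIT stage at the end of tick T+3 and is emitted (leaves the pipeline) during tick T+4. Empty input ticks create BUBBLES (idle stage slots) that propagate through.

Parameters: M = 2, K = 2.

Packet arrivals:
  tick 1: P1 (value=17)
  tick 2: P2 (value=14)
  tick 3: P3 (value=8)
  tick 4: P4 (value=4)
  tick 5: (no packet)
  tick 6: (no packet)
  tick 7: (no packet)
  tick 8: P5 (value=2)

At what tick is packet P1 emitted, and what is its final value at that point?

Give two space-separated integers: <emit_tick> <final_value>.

Answer: 5 0

Derivation:
Tick 1: [PARSE:P1(v=17,ok=F), VALIDATE:-, TRANSFORM:-, EMIT:-] out:-; in:P1
Tick 2: [PARSE:P2(v=14,ok=F), VALIDATE:P1(v=17,ok=F), TRANSFORM:-, EMIT:-] out:-; in:P2
Tick 3: [PARSE:P3(v=8,ok=F), VALIDATE:P2(v=14,ok=T), TRANSFORM:P1(v=0,ok=F), EMIT:-] out:-; in:P3
Tick 4: [PARSE:P4(v=4,ok=F), VALIDATE:P3(v=8,ok=F), TRANSFORM:P2(v=28,ok=T), EMIT:P1(v=0,ok=F)] out:-; in:P4
Tick 5: [PARSE:-, VALIDATE:P4(v=4,ok=T), TRANSFORM:P3(v=0,ok=F), EMIT:P2(v=28,ok=T)] out:P1(v=0); in:-
Tick 6: [PARSE:-, VALIDATE:-, TRANSFORM:P4(v=8,ok=T), EMIT:P3(v=0,ok=F)] out:P2(v=28); in:-
Tick 7: [PARSE:-, VALIDATE:-, TRANSFORM:-, EMIT:P4(v=8,ok=T)] out:P3(v=0); in:-
Tick 8: [PARSE:P5(v=2,ok=F), VALIDATE:-, TRANSFORM:-, EMIT:-] out:P4(v=8); in:P5
Tick 9: [PARSE:-, VALIDATE:P5(v=2,ok=F), TRANSFORM:-, EMIT:-] out:-; in:-
Tick 10: [PARSE:-, VALIDATE:-, TRANSFORM:P5(v=0,ok=F), EMIT:-] out:-; in:-
Tick 11: [PARSE:-, VALIDATE:-, TRANSFORM:-, EMIT:P5(v=0,ok=F)] out:-; in:-
Tick 12: [PARSE:-, VALIDATE:-, TRANSFORM:-, EMIT:-] out:P5(v=0); in:-
P1: arrives tick 1, valid=False (id=1, id%2=1), emit tick 5, final value 0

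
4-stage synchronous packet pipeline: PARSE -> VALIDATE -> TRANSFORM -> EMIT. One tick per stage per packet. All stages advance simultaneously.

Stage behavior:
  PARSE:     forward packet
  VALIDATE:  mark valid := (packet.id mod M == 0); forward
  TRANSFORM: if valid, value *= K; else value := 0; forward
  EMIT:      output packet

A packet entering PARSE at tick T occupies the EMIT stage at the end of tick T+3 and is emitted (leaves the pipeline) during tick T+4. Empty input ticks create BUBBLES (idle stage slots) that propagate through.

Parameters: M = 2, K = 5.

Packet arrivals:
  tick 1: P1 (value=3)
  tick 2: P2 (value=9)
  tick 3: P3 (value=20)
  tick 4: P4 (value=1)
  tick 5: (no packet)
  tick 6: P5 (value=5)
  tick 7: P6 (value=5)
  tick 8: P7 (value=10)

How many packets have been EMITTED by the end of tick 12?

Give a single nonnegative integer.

Tick 1: [PARSE:P1(v=3,ok=F), VALIDATE:-, TRANSFORM:-, EMIT:-] out:-; in:P1
Tick 2: [PARSE:P2(v=9,ok=F), VALIDATE:P1(v=3,ok=F), TRANSFORM:-, EMIT:-] out:-; in:P2
Tick 3: [PARSE:P3(v=20,ok=F), VALIDATE:P2(v=9,ok=T), TRANSFORM:P1(v=0,ok=F), EMIT:-] out:-; in:P3
Tick 4: [PARSE:P4(v=1,ok=F), VALIDATE:P3(v=20,ok=F), TRANSFORM:P2(v=45,ok=T), EMIT:P1(v=0,ok=F)] out:-; in:P4
Tick 5: [PARSE:-, VALIDATE:P4(v=1,ok=T), TRANSFORM:P3(v=0,ok=F), EMIT:P2(v=45,ok=T)] out:P1(v=0); in:-
Tick 6: [PARSE:P5(v=5,ok=F), VALIDATE:-, TRANSFORM:P4(v=5,ok=T), EMIT:P3(v=0,ok=F)] out:P2(v=45); in:P5
Tick 7: [PARSE:P6(v=5,ok=F), VALIDATE:P5(v=5,ok=F), TRANSFORM:-, EMIT:P4(v=5,ok=T)] out:P3(v=0); in:P6
Tick 8: [PARSE:P7(v=10,ok=F), VALIDATE:P6(v=5,ok=T), TRANSFORM:P5(v=0,ok=F), EMIT:-] out:P4(v=5); in:P7
Tick 9: [PARSE:-, VALIDATE:P7(v=10,ok=F), TRANSFORM:P6(v=25,ok=T), EMIT:P5(v=0,ok=F)] out:-; in:-
Tick 10: [PARSE:-, VALIDATE:-, TRANSFORM:P7(v=0,ok=F), EMIT:P6(v=25,ok=T)] out:P5(v=0); in:-
Tick 11: [PARSE:-, VALIDATE:-, TRANSFORM:-, EMIT:P7(v=0,ok=F)] out:P6(v=25); in:-
Tick 12: [PARSE:-, VALIDATE:-, TRANSFORM:-, EMIT:-] out:P7(v=0); in:-
Emitted by tick 12: ['P1', 'P2', 'P3', 'P4', 'P5', 'P6', 'P7']

Answer: 7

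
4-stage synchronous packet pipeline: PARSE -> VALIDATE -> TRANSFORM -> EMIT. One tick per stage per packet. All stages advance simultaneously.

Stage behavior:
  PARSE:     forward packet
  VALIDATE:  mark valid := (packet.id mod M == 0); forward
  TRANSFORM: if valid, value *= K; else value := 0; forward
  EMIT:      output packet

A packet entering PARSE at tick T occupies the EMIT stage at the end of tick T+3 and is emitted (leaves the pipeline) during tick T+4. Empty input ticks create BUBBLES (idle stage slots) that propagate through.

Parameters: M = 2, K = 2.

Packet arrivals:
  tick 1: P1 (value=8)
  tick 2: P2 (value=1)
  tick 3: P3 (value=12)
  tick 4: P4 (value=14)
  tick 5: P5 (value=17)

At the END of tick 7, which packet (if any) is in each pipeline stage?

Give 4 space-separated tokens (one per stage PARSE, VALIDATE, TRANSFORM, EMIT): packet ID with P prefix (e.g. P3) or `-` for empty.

Answer: - - P5 P4

Derivation:
Tick 1: [PARSE:P1(v=8,ok=F), VALIDATE:-, TRANSFORM:-, EMIT:-] out:-; in:P1
Tick 2: [PARSE:P2(v=1,ok=F), VALIDATE:P1(v=8,ok=F), TRANSFORM:-, EMIT:-] out:-; in:P2
Tick 3: [PARSE:P3(v=12,ok=F), VALIDATE:P2(v=1,ok=T), TRANSFORM:P1(v=0,ok=F), EMIT:-] out:-; in:P3
Tick 4: [PARSE:P4(v=14,ok=F), VALIDATE:P3(v=12,ok=F), TRANSFORM:P2(v=2,ok=T), EMIT:P1(v=0,ok=F)] out:-; in:P4
Tick 5: [PARSE:P5(v=17,ok=F), VALIDATE:P4(v=14,ok=T), TRANSFORM:P3(v=0,ok=F), EMIT:P2(v=2,ok=T)] out:P1(v=0); in:P5
Tick 6: [PARSE:-, VALIDATE:P5(v=17,ok=F), TRANSFORM:P4(v=28,ok=T), EMIT:P3(v=0,ok=F)] out:P2(v=2); in:-
Tick 7: [PARSE:-, VALIDATE:-, TRANSFORM:P5(v=0,ok=F), EMIT:P4(v=28,ok=T)] out:P3(v=0); in:-
At end of tick 7: ['-', '-', 'P5', 'P4']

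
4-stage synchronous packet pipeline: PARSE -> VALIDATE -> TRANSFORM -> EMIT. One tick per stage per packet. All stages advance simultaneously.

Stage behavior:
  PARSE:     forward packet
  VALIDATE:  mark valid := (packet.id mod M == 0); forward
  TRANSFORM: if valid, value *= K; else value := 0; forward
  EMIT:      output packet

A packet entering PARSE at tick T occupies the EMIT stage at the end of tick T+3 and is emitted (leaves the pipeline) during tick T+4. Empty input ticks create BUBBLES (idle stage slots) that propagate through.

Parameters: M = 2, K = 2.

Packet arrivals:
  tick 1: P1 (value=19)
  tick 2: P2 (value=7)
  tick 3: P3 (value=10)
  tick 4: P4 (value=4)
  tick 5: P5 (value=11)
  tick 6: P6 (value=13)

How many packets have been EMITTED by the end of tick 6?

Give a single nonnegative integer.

Answer: 2

Derivation:
Tick 1: [PARSE:P1(v=19,ok=F), VALIDATE:-, TRANSFORM:-, EMIT:-] out:-; in:P1
Tick 2: [PARSE:P2(v=7,ok=F), VALIDATE:P1(v=19,ok=F), TRANSFORM:-, EMIT:-] out:-; in:P2
Tick 3: [PARSE:P3(v=10,ok=F), VALIDATE:P2(v=7,ok=T), TRANSFORM:P1(v=0,ok=F), EMIT:-] out:-; in:P3
Tick 4: [PARSE:P4(v=4,ok=F), VALIDATE:P3(v=10,ok=F), TRANSFORM:P2(v=14,ok=T), EMIT:P1(v=0,ok=F)] out:-; in:P4
Tick 5: [PARSE:P5(v=11,ok=F), VALIDATE:P4(v=4,ok=T), TRANSFORM:P3(v=0,ok=F), EMIT:P2(v=14,ok=T)] out:P1(v=0); in:P5
Tick 6: [PARSE:P6(v=13,ok=F), VALIDATE:P5(v=11,ok=F), TRANSFORM:P4(v=8,ok=T), EMIT:P3(v=0,ok=F)] out:P2(v=14); in:P6
Emitted by tick 6: ['P1', 'P2']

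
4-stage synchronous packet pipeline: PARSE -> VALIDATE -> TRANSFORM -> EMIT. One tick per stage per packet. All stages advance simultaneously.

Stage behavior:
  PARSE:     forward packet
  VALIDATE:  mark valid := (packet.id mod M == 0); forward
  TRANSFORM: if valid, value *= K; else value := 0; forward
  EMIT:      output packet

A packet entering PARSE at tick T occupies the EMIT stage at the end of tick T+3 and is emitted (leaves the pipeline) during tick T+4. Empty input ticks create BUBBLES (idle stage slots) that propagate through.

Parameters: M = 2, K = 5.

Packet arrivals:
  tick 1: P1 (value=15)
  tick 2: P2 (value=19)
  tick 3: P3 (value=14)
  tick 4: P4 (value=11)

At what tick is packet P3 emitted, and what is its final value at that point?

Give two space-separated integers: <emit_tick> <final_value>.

Answer: 7 0

Derivation:
Tick 1: [PARSE:P1(v=15,ok=F), VALIDATE:-, TRANSFORM:-, EMIT:-] out:-; in:P1
Tick 2: [PARSE:P2(v=19,ok=F), VALIDATE:P1(v=15,ok=F), TRANSFORM:-, EMIT:-] out:-; in:P2
Tick 3: [PARSE:P3(v=14,ok=F), VALIDATE:P2(v=19,ok=T), TRANSFORM:P1(v=0,ok=F), EMIT:-] out:-; in:P3
Tick 4: [PARSE:P4(v=11,ok=F), VALIDATE:P3(v=14,ok=F), TRANSFORM:P2(v=95,ok=T), EMIT:P1(v=0,ok=F)] out:-; in:P4
Tick 5: [PARSE:-, VALIDATE:P4(v=11,ok=T), TRANSFORM:P3(v=0,ok=F), EMIT:P2(v=95,ok=T)] out:P1(v=0); in:-
Tick 6: [PARSE:-, VALIDATE:-, TRANSFORM:P4(v=55,ok=T), EMIT:P3(v=0,ok=F)] out:P2(v=95); in:-
Tick 7: [PARSE:-, VALIDATE:-, TRANSFORM:-, EMIT:P4(v=55,ok=T)] out:P3(v=0); in:-
Tick 8: [PARSE:-, VALIDATE:-, TRANSFORM:-, EMIT:-] out:P4(v=55); in:-
P3: arrives tick 3, valid=False (id=3, id%2=1), emit tick 7, final value 0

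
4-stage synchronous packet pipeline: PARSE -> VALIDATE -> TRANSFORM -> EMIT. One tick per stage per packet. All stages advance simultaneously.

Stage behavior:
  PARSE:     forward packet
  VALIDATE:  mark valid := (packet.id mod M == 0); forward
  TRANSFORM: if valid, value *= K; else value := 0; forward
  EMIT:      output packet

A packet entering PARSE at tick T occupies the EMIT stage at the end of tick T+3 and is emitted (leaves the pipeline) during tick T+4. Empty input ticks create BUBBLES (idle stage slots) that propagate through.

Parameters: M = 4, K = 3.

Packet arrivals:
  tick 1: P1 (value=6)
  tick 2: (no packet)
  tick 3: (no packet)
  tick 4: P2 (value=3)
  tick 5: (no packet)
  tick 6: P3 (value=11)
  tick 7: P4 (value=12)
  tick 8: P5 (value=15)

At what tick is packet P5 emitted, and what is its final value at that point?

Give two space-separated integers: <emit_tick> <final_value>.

Answer: 12 0

Derivation:
Tick 1: [PARSE:P1(v=6,ok=F), VALIDATE:-, TRANSFORM:-, EMIT:-] out:-; in:P1
Tick 2: [PARSE:-, VALIDATE:P1(v=6,ok=F), TRANSFORM:-, EMIT:-] out:-; in:-
Tick 3: [PARSE:-, VALIDATE:-, TRANSFORM:P1(v=0,ok=F), EMIT:-] out:-; in:-
Tick 4: [PARSE:P2(v=3,ok=F), VALIDATE:-, TRANSFORM:-, EMIT:P1(v=0,ok=F)] out:-; in:P2
Tick 5: [PARSE:-, VALIDATE:P2(v=3,ok=F), TRANSFORM:-, EMIT:-] out:P1(v=0); in:-
Tick 6: [PARSE:P3(v=11,ok=F), VALIDATE:-, TRANSFORM:P2(v=0,ok=F), EMIT:-] out:-; in:P3
Tick 7: [PARSE:P4(v=12,ok=F), VALIDATE:P3(v=11,ok=F), TRANSFORM:-, EMIT:P2(v=0,ok=F)] out:-; in:P4
Tick 8: [PARSE:P5(v=15,ok=F), VALIDATE:P4(v=12,ok=T), TRANSFORM:P3(v=0,ok=F), EMIT:-] out:P2(v=0); in:P5
Tick 9: [PARSE:-, VALIDATE:P5(v=15,ok=F), TRANSFORM:P4(v=36,ok=T), EMIT:P3(v=0,ok=F)] out:-; in:-
Tick 10: [PARSE:-, VALIDATE:-, TRANSFORM:P5(v=0,ok=F), EMIT:P4(v=36,ok=T)] out:P3(v=0); in:-
Tick 11: [PARSE:-, VALIDATE:-, TRANSFORM:-, EMIT:P5(v=0,ok=F)] out:P4(v=36); in:-
Tick 12: [PARSE:-, VALIDATE:-, TRANSFORM:-, EMIT:-] out:P5(v=0); in:-
P5: arrives tick 8, valid=False (id=5, id%4=1), emit tick 12, final value 0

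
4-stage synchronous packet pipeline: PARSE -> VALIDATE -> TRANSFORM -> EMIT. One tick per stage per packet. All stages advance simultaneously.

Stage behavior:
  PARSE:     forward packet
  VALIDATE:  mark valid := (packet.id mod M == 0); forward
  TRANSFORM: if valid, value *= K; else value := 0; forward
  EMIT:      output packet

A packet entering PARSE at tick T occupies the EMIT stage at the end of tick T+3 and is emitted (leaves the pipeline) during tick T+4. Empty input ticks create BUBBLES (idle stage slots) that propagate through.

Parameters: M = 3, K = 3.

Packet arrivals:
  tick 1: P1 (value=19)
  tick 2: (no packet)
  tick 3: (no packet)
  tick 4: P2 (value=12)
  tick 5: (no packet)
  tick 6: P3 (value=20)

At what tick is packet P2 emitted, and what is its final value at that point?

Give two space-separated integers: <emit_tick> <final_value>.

Answer: 8 0

Derivation:
Tick 1: [PARSE:P1(v=19,ok=F), VALIDATE:-, TRANSFORM:-, EMIT:-] out:-; in:P1
Tick 2: [PARSE:-, VALIDATE:P1(v=19,ok=F), TRANSFORM:-, EMIT:-] out:-; in:-
Tick 3: [PARSE:-, VALIDATE:-, TRANSFORM:P1(v=0,ok=F), EMIT:-] out:-; in:-
Tick 4: [PARSE:P2(v=12,ok=F), VALIDATE:-, TRANSFORM:-, EMIT:P1(v=0,ok=F)] out:-; in:P2
Tick 5: [PARSE:-, VALIDATE:P2(v=12,ok=F), TRANSFORM:-, EMIT:-] out:P1(v=0); in:-
Tick 6: [PARSE:P3(v=20,ok=F), VALIDATE:-, TRANSFORM:P2(v=0,ok=F), EMIT:-] out:-; in:P3
Tick 7: [PARSE:-, VALIDATE:P3(v=20,ok=T), TRANSFORM:-, EMIT:P2(v=0,ok=F)] out:-; in:-
Tick 8: [PARSE:-, VALIDATE:-, TRANSFORM:P3(v=60,ok=T), EMIT:-] out:P2(v=0); in:-
Tick 9: [PARSE:-, VALIDATE:-, TRANSFORM:-, EMIT:P3(v=60,ok=T)] out:-; in:-
Tick 10: [PARSE:-, VALIDATE:-, TRANSFORM:-, EMIT:-] out:P3(v=60); in:-
P2: arrives tick 4, valid=False (id=2, id%3=2), emit tick 8, final value 0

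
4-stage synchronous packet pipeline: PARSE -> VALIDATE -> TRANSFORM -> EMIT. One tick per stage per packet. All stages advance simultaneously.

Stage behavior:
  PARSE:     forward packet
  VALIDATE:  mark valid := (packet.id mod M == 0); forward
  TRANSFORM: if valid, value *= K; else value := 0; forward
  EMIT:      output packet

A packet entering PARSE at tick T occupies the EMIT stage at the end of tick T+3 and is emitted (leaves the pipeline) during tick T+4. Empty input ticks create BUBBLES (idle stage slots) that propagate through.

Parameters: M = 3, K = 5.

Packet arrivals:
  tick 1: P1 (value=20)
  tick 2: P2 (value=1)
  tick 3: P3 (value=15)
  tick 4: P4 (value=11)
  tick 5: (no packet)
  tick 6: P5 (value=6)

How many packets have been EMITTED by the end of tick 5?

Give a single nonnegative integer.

Tick 1: [PARSE:P1(v=20,ok=F), VALIDATE:-, TRANSFORM:-, EMIT:-] out:-; in:P1
Tick 2: [PARSE:P2(v=1,ok=F), VALIDATE:P1(v=20,ok=F), TRANSFORM:-, EMIT:-] out:-; in:P2
Tick 3: [PARSE:P3(v=15,ok=F), VALIDATE:P2(v=1,ok=F), TRANSFORM:P1(v=0,ok=F), EMIT:-] out:-; in:P3
Tick 4: [PARSE:P4(v=11,ok=F), VALIDATE:P3(v=15,ok=T), TRANSFORM:P2(v=0,ok=F), EMIT:P1(v=0,ok=F)] out:-; in:P4
Tick 5: [PARSE:-, VALIDATE:P4(v=11,ok=F), TRANSFORM:P3(v=75,ok=T), EMIT:P2(v=0,ok=F)] out:P1(v=0); in:-
Emitted by tick 5: ['P1']

Answer: 1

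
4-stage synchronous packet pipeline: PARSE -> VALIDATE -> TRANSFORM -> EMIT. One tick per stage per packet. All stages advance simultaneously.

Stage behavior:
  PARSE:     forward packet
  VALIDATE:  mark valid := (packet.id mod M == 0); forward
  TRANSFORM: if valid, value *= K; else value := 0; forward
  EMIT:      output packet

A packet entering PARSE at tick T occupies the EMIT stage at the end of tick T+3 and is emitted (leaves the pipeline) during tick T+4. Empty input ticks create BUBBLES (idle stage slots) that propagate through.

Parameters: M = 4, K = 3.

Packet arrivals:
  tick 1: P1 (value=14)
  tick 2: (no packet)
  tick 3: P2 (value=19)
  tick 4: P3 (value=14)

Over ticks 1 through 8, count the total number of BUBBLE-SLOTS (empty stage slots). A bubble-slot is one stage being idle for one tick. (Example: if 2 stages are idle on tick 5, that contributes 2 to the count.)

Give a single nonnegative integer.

Tick 1: [PARSE:P1(v=14,ok=F), VALIDATE:-, TRANSFORM:-, EMIT:-] out:-; bubbles=3
Tick 2: [PARSE:-, VALIDATE:P1(v=14,ok=F), TRANSFORM:-, EMIT:-] out:-; bubbles=3
Tick 3: [PARSE:P2(v=19,ok=F), VALIDATE:-, TRANSFORM:P1(v=0,ok=F), EMIT:-] out:-; bubbles=2
Tick 4: [PARSE:P3(v=14,ok=F), VALIDATE:P2(v=19,ok=F), TRANSFORM:-, EMIT:P1(v=0,ok=F)] out:-; bubbles=1
Tick 5: [PARSE:-, VALIDATE:P3(v=14,ok=F), TRANSFORM:P2(v=0,ok=F), EMIT:-] out:P1(v=0); bubbles=2
Tick 6: [PARSE:-, VALIDATE:-, TRANSFORM:P3(v=0,ok=F), EMIT:P2(v=0,ok=F)] out:-; bubbles=2
Tick 7: [PARSE:-, VALIDATE:-, TRANSFORM:-, EMIT:P3(v=0,ok=F)] out:P2(v=0); bubbles=3
Tick 8: [PARSE:-, VALIDATE:-, TRANSFORM:-, EMIT:-] out:P3(v=0); bubbles=4
Total bubble-slots: 20

Answer: 20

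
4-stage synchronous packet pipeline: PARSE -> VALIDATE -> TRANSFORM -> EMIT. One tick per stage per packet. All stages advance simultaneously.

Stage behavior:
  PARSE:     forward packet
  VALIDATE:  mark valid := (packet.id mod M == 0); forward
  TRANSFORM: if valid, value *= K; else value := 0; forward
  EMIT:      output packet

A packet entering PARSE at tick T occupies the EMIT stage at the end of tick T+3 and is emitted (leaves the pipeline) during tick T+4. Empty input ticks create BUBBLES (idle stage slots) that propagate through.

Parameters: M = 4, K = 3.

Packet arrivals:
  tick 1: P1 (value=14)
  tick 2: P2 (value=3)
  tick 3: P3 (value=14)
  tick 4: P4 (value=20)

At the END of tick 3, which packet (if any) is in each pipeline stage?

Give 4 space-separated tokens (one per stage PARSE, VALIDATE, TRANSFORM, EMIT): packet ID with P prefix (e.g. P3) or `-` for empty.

Tick 1: [PARSE:P1(v=14,ok=F), VALIDATE:-, TRANSFORM:-, EMIT:-] out:-; in:P1
Tick 2: [PARSE:P2(v=3,ok=F), VALIDATE:P1(v=14,ok=F), TRANSFORM:-, EMIT:-] out:-; in:P2
Tick 3: [PARSE:P3(v=14,ok=F), VALIDATE:P2(v=3,ok=F), TRANSFORM:P1(v=0,ok=F), EMIT:-] out:-; in:P3
At end of tick 3: ['P3', 'P2', 'P1', '-']

Answer: P3 P2 P1 -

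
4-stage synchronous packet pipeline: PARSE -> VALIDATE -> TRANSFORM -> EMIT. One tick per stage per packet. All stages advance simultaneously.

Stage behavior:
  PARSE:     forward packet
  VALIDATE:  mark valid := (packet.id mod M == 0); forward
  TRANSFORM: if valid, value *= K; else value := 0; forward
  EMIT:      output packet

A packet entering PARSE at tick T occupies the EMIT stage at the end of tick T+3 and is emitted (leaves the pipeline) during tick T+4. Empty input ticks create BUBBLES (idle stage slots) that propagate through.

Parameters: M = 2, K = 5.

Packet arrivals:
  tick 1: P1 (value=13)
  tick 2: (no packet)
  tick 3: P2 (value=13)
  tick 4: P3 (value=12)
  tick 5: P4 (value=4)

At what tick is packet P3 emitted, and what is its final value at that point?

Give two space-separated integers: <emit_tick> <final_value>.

Tick 1: [PARSE:P1(v=13,ok=F), VALIDATE:-, TRANSFORM:-, EMIT:-] out:-; in:P1
Tick 2: [PARSE:-, VALIDATE:P1(v=13,ok=F), TRANSFORM:-, EMIT:-] out:-; in:-
Tick 3: [PARSE:P2(v=13,ok=F), VALIDATE:-, TRANSFORM:P1(v=0,ok=F), EMIT:-] out:-; in:P2
Tick 4: [PARSE:P3(v=12,ok=F), VALIDATE:P2(v=13,ok=T), TRANSFORM:-, EMIT:P1(v=0,ok=F)] out:-; in:P3
Tick 5: [PARSE:P4(v=4,ok=F), VALIDATE:P3(v=12,ok=F), TRANSFORM:P2(v=65,ok=T), EMIT:-] out:P1(v=0); in:P4
Tick 6: [PARSE:-, VALIDATE:P4(v=4,ok=T), TRANSFORM:P3(v=0,ok=F), EMIT:P2(v=65,ok=T)] out:-; in:-
Tick 7: [PARSE:-, VALIDATE:-, TRANSFORM:P4(v=20,ok=T), EMIT:P3(v=0,ok=F)] out:P2(v=65); in:-
Tick 8: [PARSE:-, VALIDATE:-, TRANSFORM:-, EMIT:P4(v=20,ok=T)] out:P3(v=0); in:-
Tick 9: [PARSE:-, VALIDATE:-, TRANSFORM:-, EMIT:-] out:P4(v=20); in:-
P3: arrives tick 4, valid=False (id=3, id%2=1), emit tick 8, final value 0

Answer: 8 0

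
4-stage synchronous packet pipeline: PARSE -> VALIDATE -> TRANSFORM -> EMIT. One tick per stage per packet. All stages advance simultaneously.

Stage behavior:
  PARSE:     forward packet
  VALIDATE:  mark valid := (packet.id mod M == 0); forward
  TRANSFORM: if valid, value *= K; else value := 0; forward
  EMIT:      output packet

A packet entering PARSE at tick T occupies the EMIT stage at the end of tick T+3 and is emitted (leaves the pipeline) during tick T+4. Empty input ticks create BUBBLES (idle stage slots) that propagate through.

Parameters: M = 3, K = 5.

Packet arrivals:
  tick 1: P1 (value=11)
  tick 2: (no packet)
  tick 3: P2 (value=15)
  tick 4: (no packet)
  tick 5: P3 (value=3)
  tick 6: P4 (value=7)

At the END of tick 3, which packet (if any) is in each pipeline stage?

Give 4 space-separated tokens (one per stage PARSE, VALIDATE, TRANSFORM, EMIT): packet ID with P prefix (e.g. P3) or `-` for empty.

Answer: P2 - P1 -

Derivation:
Tick 1: [PARSE:P1(v=11,ok=F), VALIDATE:-, TRANSFORM:-, EMIT:-] out:-; in:P1
Tick 2: [PARSE:-, VALIDATE:P1(v=11,ok=F), TRANSFORM:-, EMIT:-] out:-; in:-
Tick 3: [PARSE:P2(v=15,ok=F), VALIDATE:-, TRANSFORM:P1(v=0,ok=F), EMIT:-] out:-; in:P2
At end of tick 3: ['P2', '-', 'P1', '-']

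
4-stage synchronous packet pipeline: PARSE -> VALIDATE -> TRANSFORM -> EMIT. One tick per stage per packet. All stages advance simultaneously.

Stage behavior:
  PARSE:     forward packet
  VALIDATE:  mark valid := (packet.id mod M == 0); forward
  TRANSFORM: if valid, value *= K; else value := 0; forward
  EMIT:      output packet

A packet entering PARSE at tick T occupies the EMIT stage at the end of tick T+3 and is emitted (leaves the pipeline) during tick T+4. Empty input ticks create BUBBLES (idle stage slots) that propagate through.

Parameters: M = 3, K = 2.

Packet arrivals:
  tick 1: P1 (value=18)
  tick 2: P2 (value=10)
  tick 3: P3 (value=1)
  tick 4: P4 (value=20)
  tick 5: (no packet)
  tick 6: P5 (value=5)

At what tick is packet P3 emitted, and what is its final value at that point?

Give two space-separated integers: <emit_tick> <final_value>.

Tick 1: [PARSE:P1(v=18,ok=F), VALIDATE:-, TRANSFORM:-, EMIT:-] out:-; in:P1
Tick 2: [PARSE:P2(v=10,ok=F), VALIDATE:P1(v=18,ok=F), TRANSFORM:-, EMIT:-] out:-; in:P2
Tick 3: [PARSE:P3(v=1,ok=F), VALIDATE:P2(v=10,ok=F), TRANSFORM:P1(v=0,ok=F), EMIT:-] out:-; in:P3
Tick 4: [PARSE:P4(v=20,ok=F), VALIDATE:P3(v=1,ok=T), TRANSFORM:P2(v=0,ok=F), EMIT:P1(v=0,ok=F)] out:-; in:P4
Tick 5: [PARSE:-, VALIDATE:P4(v=20,ok=F), TRANSFORM:P3(v=2,ok=T), EMIT:P2(v=0,ok=F)] out:P1(v=0); in:-
Tick 6: [PARSE:P5(v=5,ok=F), VALIDATE:-, TRANSFORM:P4(v=0,ok=F), EMIT:P3(v=2,ok=T)] out:P2(v=0); in:P5
Tick 7: [PARSE:-, VALIDATE:P5(v=5,ok=F), TRANSFORM:-, EMIT:P4(v=0,ok=F)] out:P3(v=2); in:-
Tick 8: [PARSE:-, VALIDATE:-, TRANSFORM:P5(v=0,ok=F), EMIT:-] out:P4(v=0); in:-
Tick 9: [PARSE:-, VALIDATE:-, TRANSFORM:-, EMIT:P5(v=0,ok=F)] out:-; in:-
Tick 10: [PARSE:-, VALIDATE:-, TRANSFORM:-, EMIT:-] out:P5(v=0); in:-
P3: arrives tick 3, valid=True (id=3, id%3=0), emit tick 7, final value 2

Answer: 7 2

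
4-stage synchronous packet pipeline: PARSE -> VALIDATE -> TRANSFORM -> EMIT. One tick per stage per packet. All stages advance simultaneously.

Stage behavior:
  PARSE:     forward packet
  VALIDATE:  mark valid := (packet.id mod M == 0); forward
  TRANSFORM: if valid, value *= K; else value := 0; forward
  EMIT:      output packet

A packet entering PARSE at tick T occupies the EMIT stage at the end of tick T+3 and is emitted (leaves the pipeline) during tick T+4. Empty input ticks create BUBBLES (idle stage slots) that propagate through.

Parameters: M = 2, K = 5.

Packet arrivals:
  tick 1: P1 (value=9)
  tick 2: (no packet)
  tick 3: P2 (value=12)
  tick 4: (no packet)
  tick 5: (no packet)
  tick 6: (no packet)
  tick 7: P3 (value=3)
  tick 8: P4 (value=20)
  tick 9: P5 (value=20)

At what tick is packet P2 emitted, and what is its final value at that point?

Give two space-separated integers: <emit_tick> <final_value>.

Answer: 7 60

Derivation:
Tick 1: [PARSE:P1(v=9,ok=F), VALIDATE:-, TRANSFORM:-, EMIT:-] out:-; in:P1
Tick 2: [PARSE:-, VALIDATE:P1(v=9,ok=F), TRANSFORM:-, EMIT:-] out:-; in:-
Tick 3: [PARSE:P2(v=12,ok=F), VALIDATE:-, TRANSFORM:P1(v=0,ok=F), EMIT:-] out:-; in:P2
Tick 4: [PARSE:-, VALIDATE:P2(v=12,ok=T), TRANSFORM:-, EMIT:P1(v=0,ok=F)] out:-; in:-
Tick 5: [PARSE:-, VALIDATE:-, TRANSFORM:P2(v=60,ok=T), EMIT:-] out:P1(v=0); in:-
Tick 6: [PARSE:-, VALIDATE:-, TRANSFORM:-, EMIT:P2(v=60,ok=T)] out:-; in:-
Tick 7: [PARSE:P3(v=3,ok=F), VALIDATE:-, TRANSFORM:-, EMIT:-] out:P2(v=60); in:P3
Tick 8: [PARSE:P4(v=20,ok=F), VALIDATE:P3(v=3,ok=F), TRANSFORM:-, EMIT:-] out:-; in:P4
Tick 9: [PARSE:P5(v=20,ok=F), VALIDATE:P4(v=20,ok=T), TRANSFORM:P3(v=0,ok=F), EMIT:-] out:-; in:P5
Tick 10: [PARSE:-, VALIDATE:P5(v=20,ok=F), TRANSFORM:P4(v=100,ok=T), EMIT:P3(v=0,ok=F)] out:-; in:-
Tick 11: [PARSE:-, VALIDATE:-, TRANSFORM:P5(v=0,ok=F), EMIT:P4(v=100,ok=T)] out:P3(v=0); in:-
Tick 12: [PARSE:-, VALIDATE:-, TRANSFORM:-, EMIT:P5(v=0,ok=F)] out:P4(v=100); in:-
Tick 13: [PARSE:-, VALIDATE:-, TRANSFORM:-, EMIT:-] out:P5(v=0); in:-
P2: arrives tick 3, valid=True (id=2, id%2=0), emit tick 7, final value 60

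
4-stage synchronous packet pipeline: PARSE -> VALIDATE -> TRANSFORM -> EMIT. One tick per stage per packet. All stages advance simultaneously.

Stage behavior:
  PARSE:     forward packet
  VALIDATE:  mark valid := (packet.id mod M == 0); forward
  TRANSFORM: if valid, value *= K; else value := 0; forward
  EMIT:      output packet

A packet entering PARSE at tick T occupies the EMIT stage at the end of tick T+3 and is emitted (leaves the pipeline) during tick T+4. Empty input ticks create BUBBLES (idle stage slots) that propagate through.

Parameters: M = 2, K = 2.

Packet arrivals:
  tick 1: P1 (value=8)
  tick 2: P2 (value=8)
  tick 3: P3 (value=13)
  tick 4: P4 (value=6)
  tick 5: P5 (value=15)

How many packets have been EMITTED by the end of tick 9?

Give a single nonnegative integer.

Tick 1: [PARSE:P1(v=8,ok=F), VALIDATE:-, TRANSFORM:-, EMIT:-] out:-; in:P1
Tick 2: [PARSE:P2(v=8,ok=F), VALIDATE:P1(v=8,ok=F), TRANSFORM:-, EMIT:-] out:-; in:P2
Tick 3: [PARSE:P3(v=13,ok=F), VALIDATE:P2(v=8,ok=T), TRANSFORM:P1(v=0,ok=F), EMIT:-] out:-; in:P3
Tick 4: [PARSE:P4(v=6,ok=F), VALIDATE:P3(v=13,ok=F), TRANSFORM:P2(v=16,ok=T), EMIT:P1(v=0,ok=F)] out:-; in:P4
Tick 5: [PARSE:P5(v=15,ok=F), VALIDATE:P4(v=6,ok=T), TRANSFORM:P3(v=0,ok=F), EMIT:P2(v=16,ok=T)] out:P1(v=0); in:P5
Tick 6: [PARSE:-, VALIDATE:P5(v=15,ok=F), TRANSFORM:P4(v=12,ok=T), EMIT:P3(v=0,ok=F)] out:P2(v=16); in:-
Tick 7: [PARSE:-, VALIDATE:-, TRANSFORM:P5(v=0,ok=F), EMIT:P4(v=12,ok=T)] out:P3(v=0); in:-
Tick 8: [PARSE:-, VALIDATE:-, TRANSFORM:-, EMIT:P5(v=0,ok=F)] out:P4(v=12); in:-
Tick 9: [PARSE:-, VALIDATE:-, TRANSFORM:-, EMIT:-] out:P5(v=0); in:-
Emitted by tick 9: ['P1', 'P2', 'P3', 'P4', 'P5']

Answer: 5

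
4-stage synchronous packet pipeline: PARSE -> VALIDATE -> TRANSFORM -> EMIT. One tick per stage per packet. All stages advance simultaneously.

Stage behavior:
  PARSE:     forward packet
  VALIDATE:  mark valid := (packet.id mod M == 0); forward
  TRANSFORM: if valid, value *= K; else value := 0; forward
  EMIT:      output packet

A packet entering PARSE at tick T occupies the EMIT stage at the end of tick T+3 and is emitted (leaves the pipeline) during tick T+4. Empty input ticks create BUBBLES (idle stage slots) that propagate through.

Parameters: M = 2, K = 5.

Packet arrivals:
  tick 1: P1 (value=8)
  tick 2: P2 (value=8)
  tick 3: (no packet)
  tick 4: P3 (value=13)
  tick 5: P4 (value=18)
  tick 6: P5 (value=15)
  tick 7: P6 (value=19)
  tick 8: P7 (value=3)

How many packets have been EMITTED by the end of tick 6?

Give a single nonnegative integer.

Answer: 2

Derivation:
Tick 1: [PARSE:P1(v=8,ok=F), VALIDATE:-, TRANSFORM:-, EMIT:-] out:-; in:P1
Tick 2: [PARSE:P2(v=8,ok=F), VALIDATE:P1(v=8,ok=F), TRANSFORM:-, EMIT:-] out:-; in:P2
Tick 3: [PARSE:-, VALIDATE:P2(v=8,ok=T), TRANSFORM:P1(v=0,ok=F), EMIT:-] out:-; in:-
Tick 4: [PARSE:P3(v=13,ok=F), VALIDATE:-, TRANSFORM:P2(v=40,ok=T), EMIT:P1(v=0,ok=F)] out:-; in:P3
Tick 5: [PARSE:P4(v=18,ok=F), VALIDATE:P3(v=13,ok=F), TRANSFORM:-, EMIT:P2(v=40,ok=T)] out:P1(v=0); in:P4
Tick 6: [PARSE:P5(v=15,ok=F), VALIDATE:P4(v=18,ok=T), TRANSFORM:P3(v=0,ok=F), EMIT:-] out:P2(v=40); in:P5
Emitted by tick 6: ['P1', 'P2']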